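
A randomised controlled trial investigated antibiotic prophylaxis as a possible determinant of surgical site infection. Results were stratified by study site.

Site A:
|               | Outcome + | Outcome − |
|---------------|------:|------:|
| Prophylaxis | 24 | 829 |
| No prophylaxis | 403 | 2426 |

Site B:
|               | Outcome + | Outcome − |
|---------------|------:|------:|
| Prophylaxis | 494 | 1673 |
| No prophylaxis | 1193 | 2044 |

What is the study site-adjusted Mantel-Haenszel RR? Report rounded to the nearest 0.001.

0.550

RR_MH = Σ(aᵢ·n₀ᵢ/nᵢ) / Σ(cᵢ·n₁ᵢ/nᵢ), with n₁ᵢ = aᵢ+bᵢ (exposed), n₀ᵢ = cᵢ+dᵢ (unexposed), nᵢ = n₁ᵢ+n₀ᵢ.
Stratum 1 (Site A): n₁ = 853, n₀ = 2829, n = 3682; a·n₀/n = 24·2829/3682 = 18.4400; c·n₁/n = 403·853/3682 = 93.3620
Stratum 2 (Site B): n₁ = 2167, n₀ = 3237, n = 5404; a·n₀/n = 494·3237/5404 = 295.9064; c·n₁/n = 1193·2167/5404 = 478.3921
RR_MH = (18.4400 + 295.9064) / (93.3620 + 478.3921) = 314.3463 / 571.7541 = 0.54979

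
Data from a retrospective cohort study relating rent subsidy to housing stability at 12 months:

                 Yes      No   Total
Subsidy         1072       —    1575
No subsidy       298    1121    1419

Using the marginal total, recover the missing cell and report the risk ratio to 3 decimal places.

The missing cell is in the exposed row: 1575 − 1072 = 503.
So a = 1072, b = 503, c = 298, d = 1121.
RR = [a/(a+b)] / [c/(c+d)] = (1072/1575) / (298/1419) = 0.68063/0.21001 = 3.24101

3.241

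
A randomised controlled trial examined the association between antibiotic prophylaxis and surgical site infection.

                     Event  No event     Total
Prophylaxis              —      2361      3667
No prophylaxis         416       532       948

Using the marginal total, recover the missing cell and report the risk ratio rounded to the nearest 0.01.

The missing cell is in the exposed row: 3667 − 2361 = 1306.
So a = 1306, b = 2361, c = 416, d = 532.
RR = [a/(a+b)] / [c/(c+d)] = (1306/3667) / (416/948) = 0.35615/0.43882 = 0.81161

0.81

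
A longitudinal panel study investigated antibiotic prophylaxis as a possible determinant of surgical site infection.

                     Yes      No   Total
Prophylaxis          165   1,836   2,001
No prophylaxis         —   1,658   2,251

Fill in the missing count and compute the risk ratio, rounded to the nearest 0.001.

0.313

The missing cell is in the unexposed row: 2251 − 1658 = 593.
So a = 165, b = 1836, c = 593, d = 1658.
RR = [a/(a+b)] / [c/(c+d)] = (165/2001) / (593/2251) = 0.08246/0.26344 = 0.31301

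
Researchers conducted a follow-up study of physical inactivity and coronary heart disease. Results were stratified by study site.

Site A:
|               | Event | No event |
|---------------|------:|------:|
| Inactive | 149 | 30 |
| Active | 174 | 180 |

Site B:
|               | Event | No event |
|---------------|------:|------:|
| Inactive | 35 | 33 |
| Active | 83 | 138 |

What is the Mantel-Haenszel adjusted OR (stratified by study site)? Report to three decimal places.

3.478

OR_MH = Σ(aᵢdᵢ/nᵢ) / Σ(bᵢcᵢ/nᵢ), where nᵢ is the stratum total.
Stratum 1 (Site A): n = 533; a·d/n = 149·180/533 = 50.3189; b·c/n = 30·174/533 = 9.7936
Stratum 2 (Site B): n = 289; a·d/n = 35·138/289 = 16.7128; b·c/n = 33·83/289 = 9.4775
OR_MH = (50.3189 + 16.7128) / (9.7936 + 9.4775) = 67.0318 / 19.2711 = 3.47835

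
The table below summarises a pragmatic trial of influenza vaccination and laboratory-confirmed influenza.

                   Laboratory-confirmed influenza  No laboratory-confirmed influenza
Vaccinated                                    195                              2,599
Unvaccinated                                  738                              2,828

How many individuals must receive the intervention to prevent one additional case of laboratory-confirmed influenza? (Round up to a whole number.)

Risk in treated group = 195/2794 = 0.06979; risk in control = 738/3566 = 0.20695.
Absolute risk reduction = 0.20695 − 0.06979 = 0.13716
NNT = 1 / ARR = 1 / 0.13716 = 7.291 → round up → 8

8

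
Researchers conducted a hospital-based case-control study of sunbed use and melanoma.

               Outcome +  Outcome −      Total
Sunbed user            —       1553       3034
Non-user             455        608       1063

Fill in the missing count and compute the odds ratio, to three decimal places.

1.274

The missing cell is in the exposed row: 3034 − 1553 = 1481.
So a = 1481, b = 1553, c = 455, d = 608.
OR = (a·d)/(b·c) = (1481 × 608) / (1553 × 455) = 900448 / 706615 = 1.27431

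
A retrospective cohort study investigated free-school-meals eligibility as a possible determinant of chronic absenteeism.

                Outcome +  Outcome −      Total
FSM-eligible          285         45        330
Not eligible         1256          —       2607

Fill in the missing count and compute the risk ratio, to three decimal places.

The missing cell is in the unexposed row: 2607 − 1256 = 1351.
So a = 285, b = 45, c = 1256, d = 1351.
RR = [a/(a+b)] / [c/(c+d)] = (285/330) / (1256/2607) = 0.86364/0.48178 = 1.79260

1.793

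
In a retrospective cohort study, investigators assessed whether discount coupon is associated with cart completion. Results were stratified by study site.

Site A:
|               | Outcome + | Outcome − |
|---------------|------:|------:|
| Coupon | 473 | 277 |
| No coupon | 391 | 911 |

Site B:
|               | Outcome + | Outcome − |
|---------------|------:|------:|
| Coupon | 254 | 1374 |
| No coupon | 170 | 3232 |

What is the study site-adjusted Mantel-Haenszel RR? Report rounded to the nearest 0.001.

RR_MH = Σ(aᵢ·n₀ᵢ/nᵢ) / Σ(cᵢ·n₁ᵢ/nᵢ), with n₁ᵢ = aᵢ+bᵢ (exposed), n₀ᵢ = cᵢ+dᵢ (unexposed), nᵢ = n₁ᵢ+n₀ᵢ.
Stratum 1 (Site A): n₁ = 750, n₀ = 1302, n = 2052; a·n₀/n = 473·1302/2052 = 300.1199; c·n₁/n = 391·750/2052 = 142.9094
Stratum 2 (Site B): n₁ = 1628, n₀ = 3402, n = 5030; a·n₀/n = 254·3402/5030 = 171.7909; c·n₁/n = 170·1628/5030 = 55.0219
RR_MH = (300.1199 + 171.7909) / (142.9094 + 55.0219) = 471.9107 / 197.9312 = 2.38422

2.384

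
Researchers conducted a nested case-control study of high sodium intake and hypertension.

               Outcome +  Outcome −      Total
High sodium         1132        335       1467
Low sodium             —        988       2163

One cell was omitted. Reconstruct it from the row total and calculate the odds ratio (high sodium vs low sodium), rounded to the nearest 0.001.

2.841

The missing cell is in the unexposed row: 2163 − 988 = 1175.
So a = 1132, b = 335, c = 1175, d = 988.
OR = (a·d)/(b·c) = (1132 × 988) / (335 × 1175) = 1118416 / 393625 = 2.84132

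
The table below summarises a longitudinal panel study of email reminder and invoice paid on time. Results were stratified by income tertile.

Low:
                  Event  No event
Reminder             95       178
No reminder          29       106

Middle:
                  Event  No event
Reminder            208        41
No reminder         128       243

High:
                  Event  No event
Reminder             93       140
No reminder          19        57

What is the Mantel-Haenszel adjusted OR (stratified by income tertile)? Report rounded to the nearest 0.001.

OR_MH = Σ(aᵢdᵢ/nᵢ) / Σ(bᵢcᵢ/nᵢ), where nᵢ is the stratum total.
Stratum 1 (Low): n = 408; a·d/n = 95·106/408 = 24.6814; b·c/n = 178·29/408 = 12.6520
Stratum 2 (Middle): n = 620; a·d/n = 208·243/620 = 81.5226; b·c/n = 41·128/620 = 8.4645
Stratum 3 (High): n = 309; a·d/n = 93·57/309 = 17.1553; b·c/n = 140·19/309 = 8.6084
OR_MH = (24.6814 + 81.5226 + 17.1553) / (12.6520 + 8.4645 + 8.6084) = 123.3593 / 29.7249 = 4.15003

4.150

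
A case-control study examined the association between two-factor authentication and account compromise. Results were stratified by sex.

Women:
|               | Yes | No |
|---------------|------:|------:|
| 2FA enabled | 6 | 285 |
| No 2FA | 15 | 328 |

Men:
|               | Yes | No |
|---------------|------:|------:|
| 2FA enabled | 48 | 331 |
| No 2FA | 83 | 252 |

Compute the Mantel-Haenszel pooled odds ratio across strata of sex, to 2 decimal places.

OR_MH = Σ(aᵢdᵢ/nᵢ) / Σ(bᵢcᵢ/nᵢ), where nᵢ is the stratum total.
Stratum 1 (Women): n = 634; a·d/n = 6·328/634 = 3.1041; b·c/n = 285·15/634 = 6.7429
Stratum 2 (Men): n = 714; a·d/n = 48·252/714 = 16.9412; b·c/n = 331·83/714 = 38.4776
OR_MH = (3.1041 + 16.9412) / (6.7429 + 38.4776) = 20.0453 / 45.2205 = 0.44328

0.44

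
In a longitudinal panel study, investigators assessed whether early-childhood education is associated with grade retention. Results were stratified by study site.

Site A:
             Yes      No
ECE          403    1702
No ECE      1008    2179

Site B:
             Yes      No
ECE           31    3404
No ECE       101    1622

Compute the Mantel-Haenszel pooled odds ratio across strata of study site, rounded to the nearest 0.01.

OR_MH = Σ(aᵢdᵢ/nᵢ) / Σ(bᵢcᵢ/nᵢ), where nᵢ is the stratum total.
Stratum 1 (Site A): n = 5292; a·d/n = 403·2179/5292 = 165.9367; b·c/n = 1702·1008/5292 = 324.1905
Stratum 2 (Site B): n = 5158; a·d/n = 31·1622/5158 = 9.7484; b·c/n = 3404·101/5158 = 66.6545
OR_MH = (165.9367 + 9.7484) / (324.1905 + 66.6545) = 175.6850 / 390.8450 = 0.44950

0.45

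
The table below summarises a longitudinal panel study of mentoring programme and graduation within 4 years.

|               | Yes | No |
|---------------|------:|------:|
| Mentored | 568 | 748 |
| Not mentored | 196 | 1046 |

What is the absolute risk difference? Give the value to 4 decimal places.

0.2738

Cells: a = 568, b = 748, c = 196, d = 1046.
Risk in exposed = 568/1316 = 0.431611; risk in unexposed = 196/1242 = 0.157810.
Risk difference = 0.431611 − 0.157810 = 0.273801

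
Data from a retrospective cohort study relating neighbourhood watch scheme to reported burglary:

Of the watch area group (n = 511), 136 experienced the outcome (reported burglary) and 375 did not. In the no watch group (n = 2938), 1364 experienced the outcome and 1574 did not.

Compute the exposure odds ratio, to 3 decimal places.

From the description: a = 136, b = 375, c = 1364, d = 1574.
OR = (a·d)/(b·c) = (136 × 1574) / (375 × 1364) = 214064 / 511500 = 0.41850
Exposure is associated with lower odds of reported burglary (OR = 0.42 < 1).

0.419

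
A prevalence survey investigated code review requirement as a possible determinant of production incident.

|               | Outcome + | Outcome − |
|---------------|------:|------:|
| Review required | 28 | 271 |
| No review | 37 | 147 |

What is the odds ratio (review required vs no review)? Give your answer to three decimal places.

Cells: a = 28, b = 271, c = 37, d = 147.
OR = (a·d)/(b·c) = (28 × 147) / (271 × 37) = 4116 / 10027 = 0.41049
Exposure is associated with lower odds of production incident (OR = 0.41 < 1).

0.410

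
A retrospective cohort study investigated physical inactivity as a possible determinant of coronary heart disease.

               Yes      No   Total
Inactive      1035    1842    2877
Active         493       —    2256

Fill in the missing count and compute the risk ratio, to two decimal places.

The missing cell is in the unexposed row: 2256 − 493 = 1763.
So a = 1035, b = 1842, c = 493, d = 1763.
RR = [a/(a+b)] / [c/(c+d)] = (1035/2877) / (493/2256) = 0.35975/0.21853 = 1.64624

1.65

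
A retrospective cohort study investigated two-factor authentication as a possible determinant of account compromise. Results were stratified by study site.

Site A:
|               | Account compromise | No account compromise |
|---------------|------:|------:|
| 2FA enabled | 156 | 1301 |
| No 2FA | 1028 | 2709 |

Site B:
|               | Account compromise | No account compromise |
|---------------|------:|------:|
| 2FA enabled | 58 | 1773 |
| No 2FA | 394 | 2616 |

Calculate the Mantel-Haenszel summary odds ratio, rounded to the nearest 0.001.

0.281

OR_MH = Σ(aᵢdᵢ/nᵢ) / Σ(bᵢcᵢ/nᵢ), where nᵢ is the stratum total.
Stratum 1 (Site A): n = 5194; a·d/n = 156·2709/5194 = 81.3639; b·c/n = 1301·1028/5194 = 257.4948
Stratum 2 (Site B): n = 4841; a·d/n = 58·2616/4841 = 31.3423; b·c/n = 1773·394/4841 = 144.3012
OR_MH = (81.3639 + 31.3423) / (257.4948 + 144.3012) = 112.7062 / 401.7960 = 0.28051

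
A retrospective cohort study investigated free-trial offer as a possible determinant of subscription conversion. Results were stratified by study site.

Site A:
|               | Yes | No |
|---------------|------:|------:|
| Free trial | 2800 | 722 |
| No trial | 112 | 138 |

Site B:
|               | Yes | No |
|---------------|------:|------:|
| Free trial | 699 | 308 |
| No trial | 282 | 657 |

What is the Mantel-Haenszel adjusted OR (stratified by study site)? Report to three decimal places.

OR_MH = Σ(aᵢdᵢ/nᵢ) / Σ(bᵢcᵢ/nᵢ), where nᵢ is the stratum total.
Stratum 1 (Site A): n = 3772; a·d/n = 2800·138/3772 = 102.4390; b·c/n = 722·112/3772 = 21.4380
Stratum 2 (Site B): n = 1946; a·d/n = 699·657/1946 = 235.9933; b·c/n = 308·282/1946 = 44.6331
OR_MH = (102.4390 + 235.9933) / (21.4380 + 44.6331) = 338.4323 / 66.0711 = 5.12225

5.122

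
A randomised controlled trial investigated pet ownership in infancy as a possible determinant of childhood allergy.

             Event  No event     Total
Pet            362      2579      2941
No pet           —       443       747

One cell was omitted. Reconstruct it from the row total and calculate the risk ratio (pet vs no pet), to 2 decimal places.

The missing cell is in the unexposed row: 747 − 443 = 304.
So a = 362, b = 2579, c = 304, d = 443.
RR = [a/(a+b)] / [c/(c+d)] = (362/2941) / (304/747) = 0.12309/0.40696 = 0.30245

0.30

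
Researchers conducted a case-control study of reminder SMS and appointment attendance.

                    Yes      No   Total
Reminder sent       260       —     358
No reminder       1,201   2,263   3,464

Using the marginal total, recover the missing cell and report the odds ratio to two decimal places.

The missing cell is in the exposed row: 358 − 260 = 98.
So a = 260, b = 98, c = 1201, d = 2263.
OR = (a·d)/(b·c) = (260 × 2263) / (98 × 1201) = 588380 / 117698 = 4.99907

5.00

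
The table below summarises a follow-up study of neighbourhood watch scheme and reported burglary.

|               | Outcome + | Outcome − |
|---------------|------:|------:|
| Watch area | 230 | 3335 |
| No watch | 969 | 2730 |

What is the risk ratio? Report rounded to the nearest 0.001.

0.246

Cells: a = 230, b = 3335, c = 969, d = 2730.
Risk in exposed = 230/3565 = 0.06452; risk in unexposed = 969/3699 = 0.26196.
RR = 0.06452 / 0.26196 = 0.24628
The risk is 75% lower among the exposed than among the unexposed.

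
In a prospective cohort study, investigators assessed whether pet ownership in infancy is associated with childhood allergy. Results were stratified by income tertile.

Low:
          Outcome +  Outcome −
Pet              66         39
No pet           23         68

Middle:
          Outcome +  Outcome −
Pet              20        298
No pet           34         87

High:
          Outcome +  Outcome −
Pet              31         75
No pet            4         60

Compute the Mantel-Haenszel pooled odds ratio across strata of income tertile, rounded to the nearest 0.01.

1.28

OR_MH = Σ(aᵢdᵢ/nᵢ) / Σ(bᵢcᵢ/nᵢ), where nᵢ is the stratum total.
Stratum 1 (Low): n = 196; a·d/n = 66·68/196 = 22.8980; b·c/n = 39·23/196 = 4.5765
Stratum 2 (Middle): n = 439; a·d/n = 20·87/439 = 3.9636; b·c/n = 298·34/439 = 23.0797
Stratum 3 (High): n = 170; a·d/n = 31·60/170 = 10.9412; b·c/n = 75·4/170 = 1.7647
OR_MH = (22.8980 + 3.9636 + 10.9412) / (4.5765 + 23.0797 + 1.7647) = 37.8027 / 29.4210 = 1.28489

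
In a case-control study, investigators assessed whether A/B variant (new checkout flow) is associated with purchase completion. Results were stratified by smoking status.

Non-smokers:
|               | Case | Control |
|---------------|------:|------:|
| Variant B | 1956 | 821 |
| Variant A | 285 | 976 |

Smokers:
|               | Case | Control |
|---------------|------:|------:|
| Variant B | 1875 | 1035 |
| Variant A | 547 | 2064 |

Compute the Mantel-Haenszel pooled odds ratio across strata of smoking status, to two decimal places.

OR_MH = Σ(aᵢdᵢ/nᵢ) / Σ(bᵢcᵢ/nᵢ), where nᵢ is the stratum total.
Stratum 1 (Non-smokers): n = 4038; a·d/n = 1956·976/4038 = 472.7727; b·c/n = 821·285/4038 = 57.9458
Stratum 2 (Smokers): n = 5521; a·d/n = 1875·2064/5521 = 700.9600; b·c/n = 1035·547/5521 = 102.5439
OR_MH = (472.7727 + 700.9600) / (57.9458 + 102.5439) = 1173.7326 / 160.4897 = 7.31345

7.31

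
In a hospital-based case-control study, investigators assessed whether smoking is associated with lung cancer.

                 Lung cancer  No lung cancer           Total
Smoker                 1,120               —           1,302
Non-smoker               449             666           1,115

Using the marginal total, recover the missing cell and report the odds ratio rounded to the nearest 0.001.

The missing cell is in the exposed row: 1302 − 1120 = 182.
So a = 1120, b = 182, c = 449, d = 666.
OR = (a·d)/(b·c) = (1120 × 666) / (182 × 449) = 745920 / 81718 = 9.12798

9.128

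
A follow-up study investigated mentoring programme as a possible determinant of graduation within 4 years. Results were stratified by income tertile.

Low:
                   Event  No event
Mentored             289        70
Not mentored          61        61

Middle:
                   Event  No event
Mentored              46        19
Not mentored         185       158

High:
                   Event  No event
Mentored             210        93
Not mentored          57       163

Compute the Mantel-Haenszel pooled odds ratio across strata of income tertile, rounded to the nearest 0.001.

OR_MH = Σ(aᵢdᵢ/nᵢ) / Σ(bᵢcᵢ/nᵢ), where nᵢ is the stratum total.
Stratum 1 (Low): n = 481; a·d/n = 289·61/481 = 36.6507; b·c/n = 70·61/481 = 8.8773
Stratum 2 (Middle): n = 408; a·d/n = 46·158/408 = 17.8137; b·c/n = 19·185/408 = 8.6152
Stratum 3 (High): n = 523; a·d/n = 210·163/523 = 65.4493; b·c/n = 93·57/523 = 10.1358
OR_MH = (36.6507 + 17.8137 + 65.4493) / (8.8773 + 8.6152 + 10.1358) = 119.9138 / 27.6283 = 4.34025

4.340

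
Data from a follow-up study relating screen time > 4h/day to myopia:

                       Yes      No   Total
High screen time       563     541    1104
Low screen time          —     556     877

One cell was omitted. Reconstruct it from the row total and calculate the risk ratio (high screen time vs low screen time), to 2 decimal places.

The missing cell is in the unexposed row: 877 − 556 = 321.
So a = 563, b = 541, c = 321, d = 556.
RR = [a/(a+b)] / [c/(c+d)] = (563/1104) / (321/877) = 0.50996/0.36602 = 1.39327

1.39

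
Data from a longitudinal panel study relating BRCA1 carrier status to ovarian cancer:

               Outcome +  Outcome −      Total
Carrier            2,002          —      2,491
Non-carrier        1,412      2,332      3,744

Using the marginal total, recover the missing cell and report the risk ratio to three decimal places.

2.131

The missing cell is in the exposed row: 2491 − 2002 = 489.
So a = 2002, b = 489, c = 1412, d = 2332.
RR = [a/(a+b)] / [c/(c+d)] = (2002/2491) / (1412/3744) = 0.80369/0.37714 = 2.13104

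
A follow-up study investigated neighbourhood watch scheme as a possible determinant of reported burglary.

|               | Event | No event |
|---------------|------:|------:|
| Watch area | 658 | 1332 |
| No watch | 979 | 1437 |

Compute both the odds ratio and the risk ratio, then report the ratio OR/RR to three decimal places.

Cells: a = 658, b = 1332, c = 979, d = 1437.
OR = (658·1437)/(1332·979) = 945546/1304028 = 0.72510
Risk in exposed = 658/1990 = 0.33065; risk in unexposed = 979/2416 = 0.40522; RR = 0.81599
OR/RR = 0.72510 / 0.81599 = 0.88860
The outcome is not rare, so the OR lies further from 1 than the RR.

0.889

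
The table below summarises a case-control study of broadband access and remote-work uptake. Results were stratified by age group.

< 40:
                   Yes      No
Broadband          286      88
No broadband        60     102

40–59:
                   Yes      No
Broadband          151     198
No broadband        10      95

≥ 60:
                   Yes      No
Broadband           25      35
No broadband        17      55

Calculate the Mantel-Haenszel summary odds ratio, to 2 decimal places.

5.15

OR_MH = Σ(aᵢdᵢ/nᵢ) / Σ(bᵢcᵢ/nᵢ), where nᵢ is the stratum total.
Stratum 1 (< 40): n = 536; a·d/n = 286·102/536 = 54.4254; b·c/n = 88·60/536 = 9.8507
Stratum 2 (40–59): n = 454; a·d/n = 151·95/454 = 31.5969; b·c/n = 198·10/454 = 4.3612
Stratum 3 (≥ 60): n = 132; a·d/n = 25·55/132 = 10.4167; b·c/n = 35·17/132 = 4.5076
OR_MH = (54.4254 + 31.5969 + 10.4167) / (9.8507 + 4.3612 + 4.5076) = 96.4390 / 18.7196 = 5.15178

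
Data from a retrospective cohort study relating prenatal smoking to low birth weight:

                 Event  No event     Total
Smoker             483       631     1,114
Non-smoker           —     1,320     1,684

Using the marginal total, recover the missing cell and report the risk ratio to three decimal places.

The missing cell is in the unexposed row: 1684 − 1320 = 364.
So a = 483, b = 631, c = 364, d = 1320.
RR = [a/(a+b)] / [c/(c+d)] = (483/1114) / (364/1684) = 0.43357/0.21615 = 2.00587

2.006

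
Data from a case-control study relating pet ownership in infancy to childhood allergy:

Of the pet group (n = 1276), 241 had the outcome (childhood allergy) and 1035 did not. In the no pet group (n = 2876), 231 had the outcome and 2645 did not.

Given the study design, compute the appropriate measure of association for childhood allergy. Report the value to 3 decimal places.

2.666

From the description: a = 241, b = 1035, c = 231, d = 2645.
This is a case-control study: participants were sampled on outcome status, so risks in the source population cannot be estimated directly — relative risk is not valid here. The odds ratio is the appropriate measure.
OR = (a·d)/(b·c) = (241 × 2645) / (1035 × 231) = 637445 / 239085 = 2.66619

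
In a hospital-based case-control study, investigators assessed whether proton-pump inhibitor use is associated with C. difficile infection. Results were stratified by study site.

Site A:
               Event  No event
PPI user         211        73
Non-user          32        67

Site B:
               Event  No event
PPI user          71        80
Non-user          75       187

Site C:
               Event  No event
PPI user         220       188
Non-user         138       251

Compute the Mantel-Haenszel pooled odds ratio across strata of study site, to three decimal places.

OR_MH = Σ(aᵢdᵢ/nᵢ) / Σ(bᵢcᵢ/nᵢ), where nᵢ is the stratum total.
Stratum 1 (Site A): n = 383; a·d/n = 211·67/383 = 36.9112; b·c/n = 73·32/383 = 6.0992
Stratum 2 (Site B): n = 413; a·d/n = 71·187/413 = 32.1477; b·c/n = 80·75/413 = 14.5278
Stratum 3 (Site C): n = 797; a·d/n = 220·251/797 = 69.2848; b·c/n = 188·138/797 = 32.5521
OR_MH = (36.9112 + 32.1477 + 69.2848) / (6.0992 + 14.5278 + 32.5521) = 138.3437 / 53.1791 = 2.60147

2.601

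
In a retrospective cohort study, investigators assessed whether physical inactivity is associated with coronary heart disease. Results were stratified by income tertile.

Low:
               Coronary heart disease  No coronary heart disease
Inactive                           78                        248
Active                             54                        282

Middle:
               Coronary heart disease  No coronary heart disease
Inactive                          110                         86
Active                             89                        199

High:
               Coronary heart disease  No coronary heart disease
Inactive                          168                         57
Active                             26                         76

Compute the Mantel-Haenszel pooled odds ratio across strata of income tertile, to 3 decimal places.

OR_MH = Σ(aᵢdᵢ/nᵢ) / Σ(bᵢcᵢ/nᵢ), where nᵢ is the stratum total.
Stratum 1 (Low): n = 662; a·d/n = 78·282/662 = 33.2266; b·c/n = 248·54/662 = 20.2296
Stratum 2 (Middle): n = 484; a·d/n = 110·199/484 = 45.2273; b·c/n = 86·89/484 = 15.8140
Stratum 3 (High): n = 327; a·d/n = 168·76/327 = 39.0459; b·c/n = 57·26/327 = 4.5321
OR_MH = (33.2266 + 45.2273 + 39.0459) / (20.2296 + 15.8140 + 4.5321) = 117.4997 / 40.5758 = 2.89581

2.896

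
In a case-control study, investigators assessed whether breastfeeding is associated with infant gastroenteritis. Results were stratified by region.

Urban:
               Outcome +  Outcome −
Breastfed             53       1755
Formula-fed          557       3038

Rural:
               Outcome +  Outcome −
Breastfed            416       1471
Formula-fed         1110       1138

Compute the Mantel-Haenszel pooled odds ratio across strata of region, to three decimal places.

OR_MH = Σ(aᵢdᵢ/nᵢ) / Σ(bᵢcᵢ/nᵢ), where nᵢ is the stratum total.
Stratum 1 (Urban): n = 5403; a·d/n = 53·3038/5403 = 29.8009; b·c/n = 1755·557/5403 = 180.9245
Stratum 2 (Rural): n = 4135; a·d/n = 416·1138/4135 = 114.4880; b·c/n = 1471·1110/4135 = 394.8755
OR_MH = (29.8009 + 114.4880) / (180.9245 + 394.8755) = 144.2889 / 575.7999 = 0.25059

0.251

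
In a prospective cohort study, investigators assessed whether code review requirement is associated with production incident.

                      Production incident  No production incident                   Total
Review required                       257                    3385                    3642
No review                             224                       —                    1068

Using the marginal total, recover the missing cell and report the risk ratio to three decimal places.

0.336

The missing cell is in the unexposed row: 1068 − 224 = 844.
So a = 257, b = 3385, c = 224, d = 844.
RR = [a/(a+b)] / [c/(c+d)] = (257/3642) / (224/1068) = 0.07057/0.20974 = 0.33645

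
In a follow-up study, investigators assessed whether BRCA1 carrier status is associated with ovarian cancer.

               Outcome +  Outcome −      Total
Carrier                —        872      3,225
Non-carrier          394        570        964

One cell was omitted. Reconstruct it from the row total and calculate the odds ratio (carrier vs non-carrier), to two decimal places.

3.90

The missing cell is in the exposed row: 3225 − 872 = 2353.
So a = 2353, b = 872, c = 394, d = 570.
OR = (a·d)/(b·c) = (2353 × 570) / (872 × 394) = 1341210 / 343568 = 3.90377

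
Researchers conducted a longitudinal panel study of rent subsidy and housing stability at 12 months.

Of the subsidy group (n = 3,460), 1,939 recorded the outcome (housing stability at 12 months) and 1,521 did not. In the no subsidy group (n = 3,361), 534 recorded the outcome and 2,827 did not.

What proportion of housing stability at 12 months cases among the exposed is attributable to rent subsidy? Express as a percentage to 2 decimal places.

From the description: a = 1939, b = 1521, c = 534, d = 2827.
Risk in exposed = 1939/3460 = 0.56040; risk in unexposed = 534/3361 = 0.15888.
RR = 0.56040/0.15888 = 3.52719
AR% = (RR − 1)/RR × 100 = (3.52719 − 1)/3.52719 × 100 = 71.6488%

71.65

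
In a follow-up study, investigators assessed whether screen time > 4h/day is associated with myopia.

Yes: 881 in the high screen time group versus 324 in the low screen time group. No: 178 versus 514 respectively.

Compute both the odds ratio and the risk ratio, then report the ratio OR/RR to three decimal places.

From the description: a = 881, b = 178, c = 324, d = 514.
OR = (881·514)/(178·324) = 452834/57672 = 7.85189
Risk in exposed = 881/1059 = 0.83192; risk in unexposed = 324/838 = 0.38663; RR = 2.15169
OR/RR = 7.85189 / 2.15169 = 3.64918
The outcome is not rare, so the OR lies further from 1 than the RR.

3.649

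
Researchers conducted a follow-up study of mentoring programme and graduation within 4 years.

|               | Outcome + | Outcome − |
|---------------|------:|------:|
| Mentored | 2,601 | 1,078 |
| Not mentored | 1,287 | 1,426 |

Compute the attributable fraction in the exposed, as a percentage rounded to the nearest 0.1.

Cells: a = 2601, b = 1078, c = 1287, d = 1426.
Risk in exposed = 2601/3679 = 0.70699; risk in unexposed = 1287/2713 = 0.47438.
RR = 0.70699/0.47438 = 1.49033
AR% = (RR − 1)/RR × 100 = (1.49033 − 1)/1.49033 × 100 = 32.9007%

32.9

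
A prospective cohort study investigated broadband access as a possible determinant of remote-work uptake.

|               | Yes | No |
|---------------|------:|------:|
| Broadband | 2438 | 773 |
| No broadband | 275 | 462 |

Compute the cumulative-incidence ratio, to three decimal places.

2.035

Cells: a = 2438, b = 773, c = 275, d = 462.
Risk in exposed = 2438/3211 = 0.75927; risk in unexposed = 275/737 = 0.37313.
RR = 0.75927 / 0.37313 = 2.03483
The risk among the exposed is 2.03 times that among the unexposed.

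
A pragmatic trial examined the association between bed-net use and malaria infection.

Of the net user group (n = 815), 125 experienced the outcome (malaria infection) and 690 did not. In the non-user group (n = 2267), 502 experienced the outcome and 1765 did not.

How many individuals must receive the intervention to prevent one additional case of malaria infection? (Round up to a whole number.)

15

Risk in treated group = 125/815 = 0.15337; risk in control = 502/2267 = 0.22144.
Absolute risk reduction = 0.22144 − 0.15337 = 0.06806
NNT = 1 / ARR = 1 / 0.06806 = 14.692 → round up → 15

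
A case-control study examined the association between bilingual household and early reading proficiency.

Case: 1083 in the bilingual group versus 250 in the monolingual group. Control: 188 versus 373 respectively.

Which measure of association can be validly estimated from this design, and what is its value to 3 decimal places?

8.595

From the description: a = 1083, b = 188, c = 250, d = 373.
This is a case-control study: participants were sampled on outcome status, so risks in the source population cannot be estimated directly — relative risk is not valid here. The odds ratio is the appropriate measure.
OR = (a·d)/(b·c) = (1083 × 373) / (188 × 250) = 403959 / 47000 = 8.59487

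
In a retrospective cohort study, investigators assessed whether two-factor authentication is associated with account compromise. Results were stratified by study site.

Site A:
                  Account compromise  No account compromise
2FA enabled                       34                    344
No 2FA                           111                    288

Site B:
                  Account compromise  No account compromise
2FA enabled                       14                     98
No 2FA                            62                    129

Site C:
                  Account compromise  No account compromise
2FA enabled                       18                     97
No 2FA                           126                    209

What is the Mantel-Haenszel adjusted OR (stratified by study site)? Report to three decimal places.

0.279

OR_MH = Σ(aᵢdᵢ/nᵢ) / Σ(bᵢcᵢ/nᵢ), where nᵢ is the stratum total.
Stratum 1 (Site A): n = 777; a·d/n = 34·288/777 = 12.6023; b·c/n = 344·111/777 = 49.1429
Stratum 2 (Site B): n = 303; a·d/n = 14·129/303 = 5.9604; b·c/n = 98·62/303 = 20.0528
Stratum 3 (Site C): n = 450; a·d/n = 18·209/450 = 8.3600; b·c/n = 97·126/450 = 27.1600
OR_MH = (12.6023 + 5.9604 + 8.3600) / (49.1429 + 20.0528 + 27.1600) = 26.9227 / 96.3557 = 0.27941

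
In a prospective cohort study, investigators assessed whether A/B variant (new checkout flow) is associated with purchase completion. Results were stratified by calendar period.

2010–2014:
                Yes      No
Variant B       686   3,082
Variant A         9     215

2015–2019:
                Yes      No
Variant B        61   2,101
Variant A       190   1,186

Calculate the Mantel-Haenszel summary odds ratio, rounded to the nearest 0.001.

0.479

OR_MH = Σ(aᵢdᵢ/nᵢ) / Σ(bᵢcᵢ/nᵢ), where nᵢ is the stratum total.
Stratum 1 (2010–2014): n = 3992; a·d/n = 686·215/3992 = 36.9464; b·c/n = 3082·9/3992 = 6.9484
Stratum 2 (2015–2019): n = 3538; a·d/n = 61·1186/3538 = 20.4483; b·c/n = 2101·190/3538 = 112.8293
OR_MH = (36.9464 + 20.4483) / (6.9484 + 112.8293) = 57.3947 / 119.7777 = 0.47918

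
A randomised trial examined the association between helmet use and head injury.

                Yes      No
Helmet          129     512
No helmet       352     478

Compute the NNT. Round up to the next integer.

Risk in treated group = 129/641 = 0.20125; risk in control = 352/830 = 0.42410.
Absolute risk reduction = 0.42410 − 0.20125 = 0.22285
NNT = 1 / ARR = 1 / 0.22285 = 4.487 → round up → 5

5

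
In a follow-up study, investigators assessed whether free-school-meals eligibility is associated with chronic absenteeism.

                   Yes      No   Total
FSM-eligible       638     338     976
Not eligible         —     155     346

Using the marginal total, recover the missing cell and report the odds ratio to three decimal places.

1.532

The missing cell is in the unexposed row: 346 − 155 = 191.
So a = 638, b = 338, c = 191, d = 155.
OR = (a·d)/(b·c) = (638 × 155) / (338 × 191) = 98890 / 64558 = 1.53180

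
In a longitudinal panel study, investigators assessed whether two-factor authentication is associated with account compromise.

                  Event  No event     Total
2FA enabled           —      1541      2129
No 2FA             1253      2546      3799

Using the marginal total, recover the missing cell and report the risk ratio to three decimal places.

The missing cell is in the exposed row: 2129 − 1541 = 588.
So a = 588, b = 1541, c = 1253, d = 2546.
RR = [a/(a+b)] / [c/(c+d)] = (588/2129) / (1253/3799) = 0.27619/0.32982 = 0.83737

0.837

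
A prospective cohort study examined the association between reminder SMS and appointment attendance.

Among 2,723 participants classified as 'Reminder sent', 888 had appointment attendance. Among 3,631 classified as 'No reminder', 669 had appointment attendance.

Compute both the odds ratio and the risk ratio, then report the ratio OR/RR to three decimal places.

1.211

From the description: a = 888, b = 1835, c = 669, d = 2962.
OR = (888·2962)/(1835·669) = 2630256/1227615 = 2.14257
Risk in exposed = 888/2723 = 0.32611; risk in unexposed = 669/3631 = 0.18425; RR = 1.76997
OR/RR = 2.14257 / 1.76997 = 1.21052
The outcome is not rare, so the OR lies further from 1 than the RR.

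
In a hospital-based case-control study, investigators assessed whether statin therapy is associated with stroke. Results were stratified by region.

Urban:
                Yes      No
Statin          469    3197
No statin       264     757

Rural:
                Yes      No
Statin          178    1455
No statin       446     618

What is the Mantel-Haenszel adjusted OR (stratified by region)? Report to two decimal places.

0.28

OR_MH = Σ(aᵢdᵢ/nᵢ) / Σ(bᵢcᵢ/nᵢ), where nᵢ is the stratum total.
Stratum 1 (Urban): n = 4687; a·d/n = 469·757/4687 = 75.7485; b·c/n = 3197·264/4687 = 180.0742
Stratum 2 (Rural): n = 2697; a·d/n = 178·618/2697 = 40.7875; b·c/n = 1455·446/2697 = 240.6118
OR_MH = (75.7485 + 40.7875) / (180.0742 + 240.6118) = 116.5360 / 420.6860 = 0.27701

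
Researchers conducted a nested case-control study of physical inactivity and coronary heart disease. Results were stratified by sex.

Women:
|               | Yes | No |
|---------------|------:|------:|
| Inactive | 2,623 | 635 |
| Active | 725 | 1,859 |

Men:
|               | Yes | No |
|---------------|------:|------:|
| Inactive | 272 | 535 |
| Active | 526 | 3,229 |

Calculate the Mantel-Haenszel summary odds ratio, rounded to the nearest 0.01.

OR_MH = Σ(aᵢdᵢ/nᵢ) / Σ(bᵢcᵢ/nᵢ), where nᵢ is the stratum total.
Stratum 1 (Women): n = 5842; a·d/n = 2623·1859/5842 = 834.6725; b·c/n = 635·725/5842 = 78.8043
Stratum 2 (Men): n = 4562; a·d/n = 272·3229/4562 = 192.5226; b·c/n = 535·526/4562 = 61.6857
OR_MH = (834.6725 + 192.5226) / (78.8043 + 61.6857) = 1027.1951 / 140.4900 = 7.31152

7.31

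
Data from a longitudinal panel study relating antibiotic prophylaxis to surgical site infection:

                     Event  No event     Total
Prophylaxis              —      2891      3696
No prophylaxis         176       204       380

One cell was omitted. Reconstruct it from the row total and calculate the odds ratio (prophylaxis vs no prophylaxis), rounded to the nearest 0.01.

0.32

The missing cell is in the exposed row: 3696 − 2891 = 805.
So a = 805, b = 2891, c = 176, d = 204.
OR = (a·d)/(b·c) = (805 × 204) / (2891 × 176) = 164220 / 508816 = 0.32275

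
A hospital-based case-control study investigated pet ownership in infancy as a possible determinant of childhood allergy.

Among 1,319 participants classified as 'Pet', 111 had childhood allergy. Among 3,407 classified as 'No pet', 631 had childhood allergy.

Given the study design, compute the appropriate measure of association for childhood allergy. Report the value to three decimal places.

From the description: a = 111, b = 1208, c = 631, d = 2776.
This is a hospital-based case-control study: participants were sampled on outcome status, so risks in the source population cannot be estimated directly — relative risk is not valid here. The odds ratio is the appropriate measure.
OR = (a·d)/(b·c) = (111 × 2776) / (1208 × 631) = 308136 / 762248 = 0.40425

0.404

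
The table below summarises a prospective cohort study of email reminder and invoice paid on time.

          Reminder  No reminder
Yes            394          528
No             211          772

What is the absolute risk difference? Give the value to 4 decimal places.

Reading the table with exposure as columns: a = 394 (Reminder, case), b = 211 (Reminder, non-case), c = 528 (No reminder, case), d = 772.
Risk in exposed = 394/605 = 0.651240; risk in unexposed = 528/1300 = 0.406154.
Risk difference = 0.651240 − 0.406154 = 0.245086

0.2451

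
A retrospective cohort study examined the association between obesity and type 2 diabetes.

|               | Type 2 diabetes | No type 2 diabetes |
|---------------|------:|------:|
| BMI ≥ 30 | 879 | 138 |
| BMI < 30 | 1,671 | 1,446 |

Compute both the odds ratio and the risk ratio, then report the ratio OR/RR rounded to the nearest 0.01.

Cells: a = 879, b = 138, c = 1671, d = 1446.
OR = (879·1446)/(138·1671) = 1271034/230598 = 5.51190
Risk in exposed = 879/1017 = 0.86431; risk in unexposed = 1671/3117 = 0.53609; RR = 1.61223
OR/RR = 5.51190 / 1.61223 = 3.41880
The outcome is not rare, so the OR lies further from 1 than the RR.

3.42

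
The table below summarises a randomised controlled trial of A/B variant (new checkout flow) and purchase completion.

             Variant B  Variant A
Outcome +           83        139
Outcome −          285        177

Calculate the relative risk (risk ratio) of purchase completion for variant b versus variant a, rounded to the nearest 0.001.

0.513

Reading the table with exposure as columns: a = 83 (Variant B, case), b = 285 (Variant B, non-case), c = 139 (Variant A, case), d = 177.
Risk in exposed = 83/368 = 0.22554; risk in unexposed = 139/316 = 0.43987.
RR = 0.22554 / 0.43987 = 0.51275
The risk is 49% lower among the exposed than among the unexposed.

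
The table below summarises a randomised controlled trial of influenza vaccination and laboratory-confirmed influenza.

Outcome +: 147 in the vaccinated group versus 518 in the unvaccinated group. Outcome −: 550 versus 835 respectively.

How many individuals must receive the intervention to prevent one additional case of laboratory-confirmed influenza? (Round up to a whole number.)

Risk in treated group = 147/697 = 0.21090; risk in control = 518/1353 = 0.38285.
Absolute risk reduction = 0.38285 − 0.21090 = 0.17195
NNT = 1 / ARR = 1 / 0.17195 = 5.816 → round up → 6

6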